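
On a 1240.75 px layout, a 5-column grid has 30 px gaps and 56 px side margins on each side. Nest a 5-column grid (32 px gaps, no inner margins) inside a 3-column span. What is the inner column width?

Take off 112 px of margins, leaving 1128.75 px.
5 columns + 4 gaps: 5c + 4·30 = 1128.75.
5c = 1128.75 − 120 = 1008.75, so c = 201.75 px.
Span of 3: 3·201.75 + 2·30 = 605.25 + 60 = 665.25 px.
5d + 4·32 = 665.25 → 5d = 537.25 → d = 107.45 px.

107.45 px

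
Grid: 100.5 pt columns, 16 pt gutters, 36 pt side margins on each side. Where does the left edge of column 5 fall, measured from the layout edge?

Each column+gutter stride is 116.5 pt; 4 of them past the 36 pt margin is 36 + 466 = 502 pt.

502 pt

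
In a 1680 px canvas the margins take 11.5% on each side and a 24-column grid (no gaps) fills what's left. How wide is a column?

53.9 px

1680 × (1 − 2·11.5%) = 1680 × 77% = 1293.6 px for the columns.
24c = 1293.6 → c = 53.9 px.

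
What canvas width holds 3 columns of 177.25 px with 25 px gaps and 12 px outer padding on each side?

605.75 px

Canvas = 2·12 + 3·177.25 + 2·25 = 24 + 531.75 + 50 = 605.75 px.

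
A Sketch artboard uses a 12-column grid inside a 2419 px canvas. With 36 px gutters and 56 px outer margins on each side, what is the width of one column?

Inside the margins: 2419 − 112 = 2307 px.
Subtracting 11 gutters of 36 leaves 1911 for 12 columns, so c = 159.25 px.

159.25 px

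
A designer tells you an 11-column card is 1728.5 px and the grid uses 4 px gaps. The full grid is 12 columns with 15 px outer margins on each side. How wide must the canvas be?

1728.5 − 10·4 = 1688.5; ÷11 gives c = 153.5 px.
Canvas = 2·15 + 12·153.5 + 11·4 = 30 + 1842 + 44 = 1916 px.

1916 px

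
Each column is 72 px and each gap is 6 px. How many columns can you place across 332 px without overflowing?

4 columns: 4·72 + 3·6 = 306 px ≤ 332.
5 columns: 384 px > 332. So 4.

4 columns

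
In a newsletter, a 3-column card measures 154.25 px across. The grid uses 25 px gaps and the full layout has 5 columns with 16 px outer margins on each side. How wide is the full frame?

3 columns + 2 gaps: 3c + 2·25 = 154.25.
3c = 154.25 − 50 = 104.25, so c = 34.75 px.
Adding margins, columns and gutters: 32 + 173.75 + 100 = 305.75 px.

305.75 px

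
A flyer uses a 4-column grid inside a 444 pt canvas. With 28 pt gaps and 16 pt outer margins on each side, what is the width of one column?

82 pt

Inside the margins: 444 − 32 = 412 pt.
4c + 3·28 = 412 → 4c = 328 → c = 82 pt.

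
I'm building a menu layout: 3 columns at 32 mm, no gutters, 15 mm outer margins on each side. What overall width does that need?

126 mm

Summing: 30 + 96 = 126 mm.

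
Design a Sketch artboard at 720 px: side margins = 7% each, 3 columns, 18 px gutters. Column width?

194.4 px

Each margin = 7% of 720 = 50.4 px; content = 720 − 2·50.4 = 619.2 px.
3 columns + 2 gutters: 3c + 2·18 = 619.2.
3c = 619.2 − 36 = 583.2, so c = 194.4 px.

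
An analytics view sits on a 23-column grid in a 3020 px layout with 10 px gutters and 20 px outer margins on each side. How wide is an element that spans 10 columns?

1290 px

Content width = 3020 − 2·20 = 2980 px.
2980 − 22·10 = 2760; ÷23 gives c = 120 px.
Span of 10: 10·120 + 9·10 = 1200 + 90 = 1290 px.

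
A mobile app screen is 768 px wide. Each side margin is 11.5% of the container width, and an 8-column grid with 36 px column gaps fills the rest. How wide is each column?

Each margin = 11.5% of 768 = 88.32 px; content = 768 − 2·88.32 = 591.36 px.
8c + 7·36 = 591.36 → 8c = 339.36 → c = 42.42 px.

42.42 px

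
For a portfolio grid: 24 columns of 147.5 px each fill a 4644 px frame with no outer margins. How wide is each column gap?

48 px

Columns use 3540 px, leaving 1104 px across 23 column gaps = 48 px each.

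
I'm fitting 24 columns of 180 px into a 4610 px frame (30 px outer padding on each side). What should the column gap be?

10 px

Take off 60 px of margins, leaving 4550 px.
24 columns take 24·180 = 4320 px; remaining 230 splits into 23 column gaps.
g = 230 / 23 = 10 px.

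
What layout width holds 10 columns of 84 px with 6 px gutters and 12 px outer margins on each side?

Layout = 2·12 + 10·84 + 9·6 = 24 + 840 + 54 = 918 px.

918 px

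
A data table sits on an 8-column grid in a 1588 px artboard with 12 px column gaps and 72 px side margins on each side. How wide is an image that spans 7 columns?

Content width = 1588 − 2·72 = 1444 px.
Subtracting 7 column gaps of 12 leaves 1360 for 8 columns, so c = 170 px.
7-column span = 7·170 + 6·12 = 1262 px.

1262 px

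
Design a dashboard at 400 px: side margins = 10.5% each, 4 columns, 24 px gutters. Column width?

400 × (1 − 2·10.5%) = 400 × 79% = 316 px for the columns.
4c + 3·24 = 316 → 4c = 244 → c = 61 px.

61 px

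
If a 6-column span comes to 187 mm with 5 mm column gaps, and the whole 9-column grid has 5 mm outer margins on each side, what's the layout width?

293 mm

Subtracting 5 column gaps of 5 leaves 162 for 6 columns, so c = 27 mm.
Total width: 2·5 + 9·27 + 8·5 = 293 mm.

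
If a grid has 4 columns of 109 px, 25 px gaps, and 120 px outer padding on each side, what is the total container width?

751 px

Total width: 2·120 + 4·109 + 3·25 = 751 px.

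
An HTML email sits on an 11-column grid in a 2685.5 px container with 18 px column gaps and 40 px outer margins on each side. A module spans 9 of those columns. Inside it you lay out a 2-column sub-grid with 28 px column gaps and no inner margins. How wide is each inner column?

Take off 80 px of margins, leaving 2605.5 px.
11c + 10·18 = 2605.5 → 11c = 2425.5 → c = 220.5 px.
9 columns plus 8 column gaps: 1984.5 + 144 = 2128.5 px.
2128.5 − 1·28 = 2100.5; ÷2 gives d = 1050.25 px.

1050.25 px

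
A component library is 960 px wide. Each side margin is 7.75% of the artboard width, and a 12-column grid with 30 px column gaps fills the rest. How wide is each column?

40.1 px

Margins: 7.75% × 960 = 74.4 px each, so content = 960 − 148.8 = 811.2 px.
12c + 11·30 = 811.2 → 12c = 481.2 → c = 40.1 px.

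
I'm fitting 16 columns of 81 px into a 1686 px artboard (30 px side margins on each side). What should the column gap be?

Subtract both margins: 1686 − 2·30 = 1626 px.
Columns use 1296 px, leaving 330 px across 15 column gaps = 22 px each.

22 px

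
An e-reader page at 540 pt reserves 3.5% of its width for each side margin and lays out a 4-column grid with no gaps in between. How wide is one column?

Margins: 3.5% × 540 = 18.9 pt each, so content = 540 − 37.8 = 502.2 pt.
502.2 / 4 = 125.55 pt per column.

125.55 pt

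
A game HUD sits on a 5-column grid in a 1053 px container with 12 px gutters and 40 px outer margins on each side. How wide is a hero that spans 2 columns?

382 px

Subtract both margins: 1053 − 2·40 = 973 px.
5 columns + 4 gutters: 5c + 4·12 = 973.
5c = 973 − 48 = 925, so c = 185 px.
Span of 2: 2·185 + 1·12 = 370 + 12 = 382 px.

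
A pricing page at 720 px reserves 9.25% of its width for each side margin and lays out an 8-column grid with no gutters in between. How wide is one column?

73.35 px

720 × (1 − 2·9.25%) = 720 × 81.5% = 586.8 px for the columns.
With no gutters, each column is 586.8/8 = 73.35 px.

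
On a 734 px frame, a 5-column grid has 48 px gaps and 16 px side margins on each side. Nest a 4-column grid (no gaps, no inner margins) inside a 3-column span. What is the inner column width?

Subtract both margins: 734 − 2·16 = 702 px.
5c + 4·48 = 702 → 5c = 510 → c = 102 px.
3-column span = 3·102 + 2·48 = 402 px.
With no gaps, each column is 402/4 = 100.5 px.

100.5 px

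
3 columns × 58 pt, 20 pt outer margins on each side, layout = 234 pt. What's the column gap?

Subtract both margins: 234 − 2·20 = 194 pt.
3·58 + 2g = 194 → 2g = 20 → g = 10 pt.

10 pt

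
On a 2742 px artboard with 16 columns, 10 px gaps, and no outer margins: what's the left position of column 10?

1548 px

16 columns + 15 gaps: 16c + 15·10 = 2742.
16c = 2742 − 150 = 2592, so c = 162 px.
Each column+gutter stride is 172 px; with no margin, 9 of them is 1548 px.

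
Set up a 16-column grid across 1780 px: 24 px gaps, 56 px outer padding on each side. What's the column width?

81.75 px

Inside the margins: 1780 − 112 = 1668 px.
16c + 15·24 = 1668 → 16c = 1308 → c = 81.75 px.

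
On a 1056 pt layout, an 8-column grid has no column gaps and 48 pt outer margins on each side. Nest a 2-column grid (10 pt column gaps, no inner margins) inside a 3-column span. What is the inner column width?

Subtract both margins: 1056 − 2·48 = 960 pt.
960 / 8 = 120 pt per column.
3-column span = 3·120 = 360 pt.
Subtracting 1 column gap of 10 leaves 350 for 2 columns, so d = 175 pt.

175 pt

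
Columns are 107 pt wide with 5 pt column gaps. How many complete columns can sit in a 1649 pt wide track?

Each extra column adds 107 + 5 = 112 pt.
(1649 + 5) / 112 = 14.77, so 14 columns fit.

14 columns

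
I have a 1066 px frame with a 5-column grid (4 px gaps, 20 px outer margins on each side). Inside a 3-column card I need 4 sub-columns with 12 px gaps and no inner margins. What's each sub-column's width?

144.5 px

Outer content = 1066 − 2·20 = 1026 px.
5 columns + 4 gaps: 5c + 4·4 = 1026.
5c = 1026 − 16 = 1010, so c = 202 px.
3-column span = 3·202 + 2·4 = 614 px.
4 columns + 3 gaps: 4d + 3·12 = 614.
4d = 614 − 36 = 578, so d = 144.5 px.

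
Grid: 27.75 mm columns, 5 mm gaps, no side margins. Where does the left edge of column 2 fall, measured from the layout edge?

No margin, so column 2 starts at 1·(column + gutter) = 1·32.75 = 32.75 mm.

32.75 mm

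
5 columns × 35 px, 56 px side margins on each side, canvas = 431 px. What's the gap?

Content width = 431 − 2·56 = 319 px.
5 columns take 5·35 = 175 px; remaining 144 splits into 4 gaps.
g = 144 / 4 = 36 px.

36 px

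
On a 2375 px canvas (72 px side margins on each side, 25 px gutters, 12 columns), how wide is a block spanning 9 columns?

1667 px

Inside the margins: 2375 − 144 = 2231 px.
12c + 11·25 = 2231 → 12c = 1956 → c = 163 px.
9 columns plus 8 gutters: 1467 + 200 = 1667 px.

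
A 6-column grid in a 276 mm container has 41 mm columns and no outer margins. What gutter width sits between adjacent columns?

6 mm

6 columns take 6·41 = 246 mm; remaining 30 splits into 5 gutters.
g = 30 / 5 = 6 mm.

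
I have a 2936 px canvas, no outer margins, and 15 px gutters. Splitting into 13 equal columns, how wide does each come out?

13c + 12·15 = 2936 → 13c = 2756 → c = 212 px.

212 px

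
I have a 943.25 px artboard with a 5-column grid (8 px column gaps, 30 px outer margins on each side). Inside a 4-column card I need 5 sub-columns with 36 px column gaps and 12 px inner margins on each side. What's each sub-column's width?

107.4 px

Outer content = 943.25 − 2·30 = 883.25 px.
5c + 4·8 = 883.25 → 5c = 851.25 → c = 170.25 px.
4 columns plus 3 column gaps: 681 + 24 = 705 px.
Inner content = 705 − 2·12 = 681 px.
681 − 4·36 = 537; ÷5 gives d = 107.4 px.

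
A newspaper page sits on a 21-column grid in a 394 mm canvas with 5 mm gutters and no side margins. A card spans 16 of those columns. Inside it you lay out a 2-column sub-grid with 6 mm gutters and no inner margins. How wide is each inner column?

146.5 mm

21 columns + 20 gutters: 21c + 20·5 = 394.
21c = 394 − 100 = 294, so c = 14 mm.
Span of 16: 16·14 + 15·5 = 224 + 75 = 299 mm.
2 columns + 1 gutter: 2d + 1·6 = 299.
2d = 299 − 6 = 293, so d = 146.5 mm.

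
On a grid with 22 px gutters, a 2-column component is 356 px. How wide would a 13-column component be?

Subtracting 1 gutter of 22 leaves 334 for 2 columns, so c = 167 px.
13 columns plus 12 gutters: 2171 + 264 = 2435 px.

2435 px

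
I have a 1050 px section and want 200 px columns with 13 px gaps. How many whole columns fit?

4 columns

4 columns: 4·200 + 3·13 = 839 px ≤ 1050.
5 columns: 1052 px > 1050. So 4.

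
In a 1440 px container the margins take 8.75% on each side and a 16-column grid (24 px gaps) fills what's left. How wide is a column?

Each margin = 8.75% of 1440 = 126 px; content = 1440 − 2·126 = 1188 px.
1188 − 15·24 = 828; ÷16 gives c = 51.75 px.

51.75 px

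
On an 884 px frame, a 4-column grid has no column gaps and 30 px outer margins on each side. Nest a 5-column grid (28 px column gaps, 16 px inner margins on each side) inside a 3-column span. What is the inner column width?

94.8 px

Inside the margins: 884 − 60 = 824 px.
With no column gaps, each column is 824/4 = 206 px.
With no column gaps, 3 columns span 3·206 = 618 px.
Inner content = 618 − 2·16 = 586 px.
5 columns + 4 column gaps: 5d + 4·28 = 586.
5d = 586 − 112 = 474, so d = 94.8 px.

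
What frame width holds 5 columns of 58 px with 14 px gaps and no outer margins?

346 px

Summing: 290 + 56 = 346 px.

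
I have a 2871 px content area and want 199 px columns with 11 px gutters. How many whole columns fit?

13 columns: 13·199 + 12·11 = 2719 px ≤ 2871.
14 columns: 2929 px > 2871. So 13.

13 columns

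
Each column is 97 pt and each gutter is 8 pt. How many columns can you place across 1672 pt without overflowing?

16 columns: 16·97 + 15·8 = 1672 pt ≤ 1672.
17 columns: 1777 pt > 1672. So 16.

16 columns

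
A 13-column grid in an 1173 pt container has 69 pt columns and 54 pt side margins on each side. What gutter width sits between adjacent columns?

Subtract both margins: 1173 − 2·54 = 1065 pt.
13 columns take 13·69 = 897 pt; remaining 168 splits into 12 gutters.
g = 168 / 12 = 14 pt.

14 pt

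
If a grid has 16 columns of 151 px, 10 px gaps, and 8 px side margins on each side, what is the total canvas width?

Total width: 2·8 + 16·151 + 15·10 = 2582 px.

2582 px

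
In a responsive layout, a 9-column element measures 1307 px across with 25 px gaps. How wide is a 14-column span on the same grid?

2047 px

1307 − 8·25 = 1107; ÷9 gives c = 123 px.
14-column span = 14·123 + 13·25 = 2047 px.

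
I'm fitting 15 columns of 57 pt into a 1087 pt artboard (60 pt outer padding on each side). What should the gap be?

8 pt

Take off 120 pt of margins, leaving 967 pt.
Columns use 855 pt, leaving 112 pt across 14 gaps = 8 pt each.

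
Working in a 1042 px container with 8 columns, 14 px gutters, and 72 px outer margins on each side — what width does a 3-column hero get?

Take off 144 px of margins, leaving 898 px.
Subtracting 7 gutters of 14 leaves 800 for 8 columns, so c = 100 px.
3 columns plus 2 gutters: 300 + 28 = 328 px.

328 px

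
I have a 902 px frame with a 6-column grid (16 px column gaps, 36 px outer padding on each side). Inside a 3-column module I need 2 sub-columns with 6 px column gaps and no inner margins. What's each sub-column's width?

200.5 px

Inside the margins: 902 − 72 = 830 px.
830 − 5·16 = 750; ÷6 gives c = 125 px.
3 columns plus 2 column gaps: 375 + 32 = 407 px.
407 − 1·6 = 401; ÷2 gives d = 200.5 px.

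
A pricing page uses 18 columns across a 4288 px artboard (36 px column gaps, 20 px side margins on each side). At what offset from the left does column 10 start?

Take off 40 px of margins, leaving 4248 px.
18 columns + 17 column gaps: 18c + 17·36 = 4248.
18c = 4248 − 612 = 3636, so c = 202 px.
Column 10 starts at margin + 9·(column + gutter) = 20 + 9·238 = 2162 px.

2162 px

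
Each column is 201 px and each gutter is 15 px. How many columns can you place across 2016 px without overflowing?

k columns need k·201 + (k−1)·15 = k·216 − 15.
k·216 − 15 ≤ 2016 → k ≤ 2031 / 216 ≈ 9.40, so k = 9.

9 columns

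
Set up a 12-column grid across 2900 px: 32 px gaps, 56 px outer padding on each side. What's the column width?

203 px

Take off 112 px of margins, leaving 2788 px.
Subtracting 11 gaps of 32 leaves 2436 for 12 columns, so c = 203 px.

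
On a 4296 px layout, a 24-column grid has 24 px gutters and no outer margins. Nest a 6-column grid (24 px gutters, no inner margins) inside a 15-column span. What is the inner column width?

426 px

24c + 23·24 = 4296 → 24c = 3744 → c = 156 px.
15 columns plus 14 gutters: 2340 + 336 = 2676 px.
6 columns + 5 gutters: 6d + 5·24 = 2676.
6d = 2676 − 120 = 2556, so d = 426 px.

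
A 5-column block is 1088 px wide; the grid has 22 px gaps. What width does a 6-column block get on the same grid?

1310 px

5c + 4·22 = 1088 → 5c = 1000 → c = 200 px.
6-column span = 6·200 + 5·22 = 1310 px.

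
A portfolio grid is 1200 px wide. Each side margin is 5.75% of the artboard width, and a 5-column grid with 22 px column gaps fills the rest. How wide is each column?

Margins: 5.75% × 1200 = 69 px each, so content = 1200 − 138 = 1062 px.
Subtracting 4 column gaps of 22 leaves 974 for 5 columns, so c = 194.8 px.

194.8 px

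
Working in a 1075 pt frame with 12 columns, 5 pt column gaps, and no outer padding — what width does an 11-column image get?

12 columns + 11 column gaps: 12c + 11·5 = 1075.
12c = 1075 − 55 = 1020, so c = 85 pt.
Span of 11: 11·85 + 10·5 = 935 + 50 = 985 pt.

985 pt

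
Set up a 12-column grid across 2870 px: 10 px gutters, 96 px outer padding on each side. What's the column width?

214 px

Content width = 2870 − 2·96 = 2678 px.
12c + 11·10 = 2678 → 12c = 2568 → c = 214 px.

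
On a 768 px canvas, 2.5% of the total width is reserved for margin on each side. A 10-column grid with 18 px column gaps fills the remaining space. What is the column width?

Margins: 2.5% × 768 = 19.2 px each, so content = 768 − 38.4 = 729.6 px.
10 columns + 9 column gaps: 10c + 9·18 = 729.6.
10c = 729.6 − 162 = 567.6, so c = 56.76 px.

56.76 px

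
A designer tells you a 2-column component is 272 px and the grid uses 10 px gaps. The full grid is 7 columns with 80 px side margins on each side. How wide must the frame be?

Subtracting 1 gap of 10 leaves 262 for 2 columns, so c = 131 px.
Adding margins, columns and gutters: 160 + 917 + 60 = 1137 px.

1137 px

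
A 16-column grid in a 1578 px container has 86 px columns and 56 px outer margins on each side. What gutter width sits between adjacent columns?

6 px

Inside the margins: 1578 − 112 = 1466 px.
16 columns take 16·86 = 1376 px; remaining 90 splits into 15 gutters.
g = 90 / 15 = 6 px.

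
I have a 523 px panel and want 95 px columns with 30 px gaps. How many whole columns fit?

4 columns

4 columns: 4·95 + 3·30 = 470 px ≤ 523.
5 columns: 595 px > 523. So 4.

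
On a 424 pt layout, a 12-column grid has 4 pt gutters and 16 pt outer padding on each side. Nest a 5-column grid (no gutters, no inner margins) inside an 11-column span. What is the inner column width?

Outer content = 424 − 2·16 = 392 pt.
12c + 11·4 = 392 → 12c = 348 → c = 29 pt.
11-column span = 11·29 + 10·4 = 359 pt.
359 / 5 = 71.8 pt per column.

71.8 pt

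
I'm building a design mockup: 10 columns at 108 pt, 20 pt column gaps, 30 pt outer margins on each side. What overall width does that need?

1320 pt

Total width: 2·30 + 10·108 + 9·20 = 1320 pt.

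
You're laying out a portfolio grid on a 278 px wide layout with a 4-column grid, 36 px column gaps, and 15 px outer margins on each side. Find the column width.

Subtract both margins: 278 − 2·15 = 248 px.
248 − 3·36 = 140; ÷4 gives c = 35 px.

35 px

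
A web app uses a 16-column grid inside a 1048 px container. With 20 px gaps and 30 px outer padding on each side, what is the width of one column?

43 px

Subtract both margins: 1048 − 2·30 = 988 px.
16 columns + 15 gaps: 16c + 15·20 = 988.
16c = 988 − 300 = 688, so c = 43 px.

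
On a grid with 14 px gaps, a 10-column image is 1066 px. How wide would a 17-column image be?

Subtracting 9 gaps of 14 leaves 940 for 10 columns, so c = 94 px.
17-column span = 17·94 + 16·14 = 1822 px.

1822 px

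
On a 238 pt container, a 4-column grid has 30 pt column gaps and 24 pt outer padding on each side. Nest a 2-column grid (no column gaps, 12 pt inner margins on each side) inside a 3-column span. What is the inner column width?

Take off 48 pt of margins, leaving 190 pt.
Subtracting 3 column gaps of 30 leaves 100 for 4 columns, so c = 25 pt.
Span of 3: 3·25 + 2·30 = 75 + 60 = 135 pt.
Inner content = 135 − 2·12 = 111 pt.
111 / 2 = 55.5 pt per column.

55.5 pt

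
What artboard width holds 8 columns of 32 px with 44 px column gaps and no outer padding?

Artboard = 8·32 + 7·44 = 256 + 308 = 564 px.

564 px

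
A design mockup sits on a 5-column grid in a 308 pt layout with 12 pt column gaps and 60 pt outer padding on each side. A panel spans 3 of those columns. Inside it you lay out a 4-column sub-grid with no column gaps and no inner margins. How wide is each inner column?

Outer content = 308 − 2·60 = 188 pt.
188 − 4·12 = 140; ÷5 gives c = 28 pt.
3 columns plus 2 column gaps: 84 + 24 = 108 pt.
4d = 108 → d = 27 pt.

27 pt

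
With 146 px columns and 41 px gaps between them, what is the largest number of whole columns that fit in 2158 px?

k columns need k·146 + (k−1)·41 = k·187 − 41.
k·187 − 41 ≤ 2158 → k ≤ 2199 / 187 ≈ 11.76, so k = 11.

11 columns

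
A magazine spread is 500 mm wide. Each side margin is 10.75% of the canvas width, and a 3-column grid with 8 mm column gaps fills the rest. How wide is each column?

125.5 mm

Margins: 10.75% × 500 = 53.75 mm each, so content = 500 − 107.5 = 392.5 mm.
3 columns + 2 column gaps: 3c + 2·8 = 392.5.
3c = 392.5 − 16 = 376.5, so c = 125.5 mm.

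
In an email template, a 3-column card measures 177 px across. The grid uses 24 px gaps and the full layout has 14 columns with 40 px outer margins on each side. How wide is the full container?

994 px

177 − 2·24 = 129; ÷3 gives c = 43 px.
Container = 2·40 + 14·43 + 13·24 = 80 + 602 + 312 = 994 px.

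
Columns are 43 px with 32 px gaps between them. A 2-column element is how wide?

118 px

2 columns plus 1 gap: 86 + 32 = 118 px.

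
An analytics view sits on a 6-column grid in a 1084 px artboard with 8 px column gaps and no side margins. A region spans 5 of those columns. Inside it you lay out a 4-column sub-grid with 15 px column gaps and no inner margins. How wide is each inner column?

6 columns + 5 column gaps: 6c + 5·8 = 1084.
6c = 1084 − 40 = 1044, so c = 174 px.
5 columns plus 4 column gaps: 870 + 32 = 902 px.
Subtracting 3 column gaps of 15 leaves 857 for 4 columns, so d = 214.25 px.

214.25 px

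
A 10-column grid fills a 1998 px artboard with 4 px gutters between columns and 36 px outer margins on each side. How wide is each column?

Take off 72 px of margins, leaving 1926 px.
Subtracting 9 gutters of 4 leaves 1890 for 10 columns, so c = 189 px.

189 px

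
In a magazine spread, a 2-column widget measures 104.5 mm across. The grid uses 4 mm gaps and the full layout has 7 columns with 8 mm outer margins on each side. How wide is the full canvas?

391.75 mm

Subtracting 1 gap of 4 leaves 100.5 for 2 columns, so c = 50.25 mm.
Canvas = 2·8 + 7·50.25 + 6·4 = 16 + 351.75 + 24 = 391.75 mm.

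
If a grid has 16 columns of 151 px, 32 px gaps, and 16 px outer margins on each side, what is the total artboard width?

2928 px

Adding margins, columns and gutters: 32 + 2416 + 480 = 2928 px.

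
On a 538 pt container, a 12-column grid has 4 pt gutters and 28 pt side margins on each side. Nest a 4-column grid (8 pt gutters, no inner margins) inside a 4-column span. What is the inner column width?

Outer content = 538 − 2·28 = 482 pt.
482 − 11·4 = 438; ÷12 gives c = 36.5 pt.
4-column span = 4·36.5 + 3·4 = 158 pt.
Subtracting 3 gutters of 8 leaves 134 for 4 columns, so d = 33.5 pt.

33.5 pt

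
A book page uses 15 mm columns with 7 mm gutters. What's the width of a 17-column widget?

367 mm

17 columns plus 16 gutters: 255 + 112 = 367 mm.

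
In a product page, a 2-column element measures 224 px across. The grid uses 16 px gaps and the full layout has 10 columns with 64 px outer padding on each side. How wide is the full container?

1312 px

2c + 1·16 = 224 → 2c = 208 → c = 104 px.
Container = 2·64 + 10·104 + 9·16 = 128 + 1040 + 144 = 1312 px.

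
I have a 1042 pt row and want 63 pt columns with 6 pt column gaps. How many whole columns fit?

15 columns

Each extra column adds 63 + 6 = 69 pt.
(1042 + 6) / 69 = 15.19, so 15 columns fit.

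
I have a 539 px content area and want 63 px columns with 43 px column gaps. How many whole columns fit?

5 columns

k columns need k·63 + (k−1)·43 = k·106 − 43.
k·106 − 43 ≤ 539 → k ≤ 582 / 106 ≈ 5.49, so k = 5.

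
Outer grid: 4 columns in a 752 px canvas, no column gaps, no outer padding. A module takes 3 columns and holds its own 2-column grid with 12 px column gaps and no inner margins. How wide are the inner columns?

752 / 4 = 188 px per column.
With no column gaps, 3 columns span 3·188 = 564 px.
Subtracting 1 column gap of 12 leaves 552 for 2 columns, so d = 276 px.

276 px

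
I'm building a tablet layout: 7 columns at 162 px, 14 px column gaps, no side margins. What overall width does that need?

1218 px

Summing: 1134 + 84 = 1218 px.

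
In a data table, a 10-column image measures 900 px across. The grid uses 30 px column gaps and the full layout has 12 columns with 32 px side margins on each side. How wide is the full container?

1150 px

10 columns + 9 column gaps: 10c + 9·30 = 900.
10c = 900 − 270 = 630, so c = 63 px.
Total width: 2·32 + 12·63 + 11·30 = 1150 px.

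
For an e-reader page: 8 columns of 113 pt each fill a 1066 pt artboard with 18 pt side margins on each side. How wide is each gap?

Content width = 1066 − 2·18 = 1030 pt.
Columns use 904 pt, leaving 126 pt across 7 gaps = 18 pt each.

18 pt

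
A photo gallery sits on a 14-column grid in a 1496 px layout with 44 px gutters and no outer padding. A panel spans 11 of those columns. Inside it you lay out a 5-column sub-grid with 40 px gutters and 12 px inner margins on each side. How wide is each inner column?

1496 − 13·44 = 924; ÷14 gives c = 66 px.
11-column span = 11·66 + 10·44 = 1166 px.
Inner content = 1166 − 2·12 = 1142 px.
Subtracting 4 gutters of 40 leaves 982 for 5 columns, so d = 196.4 px.

196.4 px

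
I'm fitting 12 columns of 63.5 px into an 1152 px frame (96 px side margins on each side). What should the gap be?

18 px

Subtract both margins: 1152 − 2·96 = 960 px.
12 columns take 12·63.5 = 762 px; remaining 198 splits into 11 gaps.
g = 198 / 11 = 18 px.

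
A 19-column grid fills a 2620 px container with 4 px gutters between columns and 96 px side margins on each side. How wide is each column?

Inside the margins: 2620 − 192 = 2428 px.
19c + 18·4 = 2428 → 19c = 2356 → c = 124 px.

124 px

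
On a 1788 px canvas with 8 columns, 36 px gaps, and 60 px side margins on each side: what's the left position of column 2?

Take off 120 px of margins, leaving 1668 px.
8 columns + 7 gaps: 8c + 7·36 = 1668.
8c = 1668 − 252 = 1416, so c = 177 px.
Column 2 starts at margin + 1·(column + gutter) = 60 + 1·213 = 273 px.

273 px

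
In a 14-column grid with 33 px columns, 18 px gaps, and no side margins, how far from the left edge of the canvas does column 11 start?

No margin, so column 11 starts at 10·(column + gutter) = 10·51 = 510 px.

510 px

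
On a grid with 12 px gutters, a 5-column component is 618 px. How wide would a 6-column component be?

744 px

5c + 4·12 = 618 → 5c = 570 → c = 114 px.
6 columns plus 5 gutters: 684 + 60 = 744 px.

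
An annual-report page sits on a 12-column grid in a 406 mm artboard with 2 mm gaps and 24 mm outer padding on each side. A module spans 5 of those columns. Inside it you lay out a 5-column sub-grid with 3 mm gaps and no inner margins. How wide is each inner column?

27.2 mm

Inside the margins: 406 − 48 = 358 mm.
12c + 11·2 = 358 → 12c = 336 → c = 28 mm.
Span of 5: 5·28 + 4·2 = 140 + 8 = 148 mm.
5 columns + 4 gaps: 5d + 4·3 = 148.
5d = 148 − 12 = 136, so d = 27.2 mm.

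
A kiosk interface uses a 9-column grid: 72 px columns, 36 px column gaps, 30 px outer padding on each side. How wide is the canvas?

996 px

Total width: 2·30 + 9·72 + 8·36 = 996 px.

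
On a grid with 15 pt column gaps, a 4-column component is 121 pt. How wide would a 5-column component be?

4 columns + 3 column gaps: 4c + 3·15 = 121.
4c = 121 − 45 = 76, so c = 19 pt.
Span of 5: 5·19 + 4·15 = 95 + 60 = 155 pt.

155 pt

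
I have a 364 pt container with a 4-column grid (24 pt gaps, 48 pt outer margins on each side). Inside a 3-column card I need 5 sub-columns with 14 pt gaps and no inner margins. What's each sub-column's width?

27.8 pt

Subtract both margins: 364 − 2·48 = 268 pt.
4c + 3·24 = 268 → 4c = 196 → c = 49 pt.
Span of 3: 3·49 + 2·24 = 147 + 48 = 195 pt.
Subtracting 4 gaps of 14 leaves 139 for 5 columns, so d = 27.8 pt.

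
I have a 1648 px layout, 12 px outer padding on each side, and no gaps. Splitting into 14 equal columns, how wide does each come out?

116 px

Inside the margins: 1648 − 24 = 1624 px.
14c = 1624 → c = 116 px.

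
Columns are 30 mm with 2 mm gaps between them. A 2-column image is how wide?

62 mm

Span of 2: 2·30 + 1·2 = 60 + 2 = 62 mm.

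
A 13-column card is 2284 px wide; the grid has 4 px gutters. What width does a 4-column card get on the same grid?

700 px

2284 − 12·4 = 2236; ÷13 gives c = 172 px.
4-column span = 4·172 + 3·4 = 700 px.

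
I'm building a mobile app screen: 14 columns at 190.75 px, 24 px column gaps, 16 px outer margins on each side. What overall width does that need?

Adding margins, columns and gutters: 32 + 2670.5 + 312 = 3014.5 px.

3014.5 px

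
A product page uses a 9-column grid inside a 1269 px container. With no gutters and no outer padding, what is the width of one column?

1269 / 9 = 141 px per column.

141 px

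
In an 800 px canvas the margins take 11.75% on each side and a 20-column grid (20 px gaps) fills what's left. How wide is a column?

11.6 px

Each margin = 11.75% of 800 = 94 px; content = 800 − 2·94 = 612 px.
20 columns + 19 gaps: 20c + 19·20 = 612.
20c = 612 − 380 = 232, so c = 11.6 px.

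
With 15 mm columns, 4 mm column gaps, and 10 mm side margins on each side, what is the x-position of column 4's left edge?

Column 4 starts at margin + 3·(column + gutter) = 10 + 3·19 = 67 mm.

67 mm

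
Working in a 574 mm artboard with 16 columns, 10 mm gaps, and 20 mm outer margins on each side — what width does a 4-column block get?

Take off 40 mm of margins, leaving 534 mm.
534 − 15·10 = 384; ÷16 gives c = 24 mm.
4 columns plus 3 gaps: 96 + 30 = 126 mm.

126 mm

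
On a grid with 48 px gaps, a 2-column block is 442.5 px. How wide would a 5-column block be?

Subtracting 1 gap of 48 leaves 394.5 for 2 columns, so c = 197.25 px.
Span of 5: 5·197.25 + 4·48 = 986.25 + 192 = 1178.25 px.

1178.25 px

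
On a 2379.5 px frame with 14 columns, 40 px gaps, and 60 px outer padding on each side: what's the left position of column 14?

Content = 2379.5 − 2·60 = 2259.5 px.
Subtracting 13 gaps of 40 leaves 1739.5 for 14 columns, so c = 124.25 px.
Column 14 starts at margin + 13·(column + gutter) = 60 + 13·164.25 = 2195.25 px.

2195.25 px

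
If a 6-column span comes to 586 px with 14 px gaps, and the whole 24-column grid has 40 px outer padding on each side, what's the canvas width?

2466 px

586 − 5·14 = 516; ÷6 gives c = 86 px.
Canvas = 2·40 + 24·86 + 23·14 = 80 + 2064 + 322 = 2466 px.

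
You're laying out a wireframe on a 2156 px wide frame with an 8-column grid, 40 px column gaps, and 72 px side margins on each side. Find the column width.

216.5 px

Content width = 2156 − 2·72 = 2012 px.
8 columns + 7 column gaps: 8c + 7·40 = 2012.
8c = 2012 − 280 = 1732, so c = 216.5 px.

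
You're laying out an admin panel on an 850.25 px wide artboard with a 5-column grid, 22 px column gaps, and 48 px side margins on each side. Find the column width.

Inside the margins: 850.25 − 96 = 754.25 px.
5 columns + 4 column gaps: 5c + 4·22 = 754.25.
5c = 754.25 − 88 = 666.25, so c = 133.25 px.

133.25 px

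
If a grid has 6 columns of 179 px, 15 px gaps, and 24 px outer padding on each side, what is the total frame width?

Total width: 2·24 + 6·179 + 5·15 = 1197 px.

1197 px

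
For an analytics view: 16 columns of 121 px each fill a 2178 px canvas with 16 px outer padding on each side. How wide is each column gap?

Content width = 2178 − 2·16 = 2146 px.
16 columns take 16·121 = 1936 px; remaining 210 splits into 15 column gaps.
g = 210 / 15 = 14 px.

14 px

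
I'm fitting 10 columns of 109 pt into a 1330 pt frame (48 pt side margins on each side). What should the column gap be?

16 pt

Take off 96 pt of margins, leaving 1234 pt.
Columns use 1090 pt, leaving 144 pt across 9 column gaps = 16 pt each.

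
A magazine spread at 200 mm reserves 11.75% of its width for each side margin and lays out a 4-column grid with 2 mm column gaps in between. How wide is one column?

200 × (1 − 2·11.75%) = 200 × 76.5% = 153 mm for the columns.
4 columns + 3 column gaps: 4c + 3·2 = 153.
4c = 153 − 6 = 147, so c = 36.75 mm.

36.75 mm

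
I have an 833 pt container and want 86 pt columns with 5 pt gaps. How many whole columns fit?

9 columns

Each extra column adds 86 + 5 = 91 pt.
(833 + 5) / 91 = 9.21, so 9 columns fit.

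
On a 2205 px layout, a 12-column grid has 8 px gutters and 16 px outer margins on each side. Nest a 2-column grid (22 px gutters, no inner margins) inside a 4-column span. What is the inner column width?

Inside the margins: 2205 − 32 = 2173 px.
12c + 11·8 = 2173 → 12c = 2085 → c = 173.75 px.
4-column span = 4·173.75 + 3·8 = 719 px.
Subtracting 1 gutter of 22 leaves 697 for 2 columns, so d = 348.5 px.

348.5 px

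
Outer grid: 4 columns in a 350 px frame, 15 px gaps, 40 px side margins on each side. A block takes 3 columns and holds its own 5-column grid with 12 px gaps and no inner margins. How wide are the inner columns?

30.15 px

Outer content = 350 − 2·40 = 270 px.
270 − 3·15 = 225; ÷4 gives c = 56.25 px.
3-column span = 3·56.25 + 2·15 = 198.75 px.
Subtracting 4 gaps of 12 leaves 150.75 for 5 columns, so d = 30.15 px.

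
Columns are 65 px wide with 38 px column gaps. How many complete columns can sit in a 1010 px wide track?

10 columns

10 columns: 10·65 + 9·38 = 992 px ≤ 1010.
11 columns: 1095 px > 1010. So 10.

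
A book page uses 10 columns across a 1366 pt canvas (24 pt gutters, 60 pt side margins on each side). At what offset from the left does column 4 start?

441 pt

Take off 120 pt of margins, leaving 1246 pt.
10 columns + 9 gutters: 10c + 9·24 = 1246.
10c = 1246 − 216 = 1030, so c = 103 pt.
Column 4 starts at margin + 3·(column + gutter) = 60 + 3·127 = 441 pt.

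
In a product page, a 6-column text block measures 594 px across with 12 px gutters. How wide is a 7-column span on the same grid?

6c + 5·12 = 594 → 6c = 534 → c = 89 px.
Span of 7: 7·89 + 6·12 = 623 + 72 = 695 px.

695 px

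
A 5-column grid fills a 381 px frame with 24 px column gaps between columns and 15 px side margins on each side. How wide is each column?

51 px

Take off 30 px of margins, leaving 351 px.
5 columns + 4 column gaps: 5c + 4·24 = 351.
5c = 351 − 96 = 255, so c = 51 px.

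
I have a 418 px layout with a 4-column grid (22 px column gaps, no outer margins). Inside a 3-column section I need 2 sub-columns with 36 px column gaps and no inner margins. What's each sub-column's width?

136 px

4c + 3·22 = 418 → 4c = 352 → c = 88 px.
3 columns plus 2 column gaps: 264 + 44 = 308 px.
Subtracting 1 column gap of 36 leaves 272 for 2 columns, so d = 136 px.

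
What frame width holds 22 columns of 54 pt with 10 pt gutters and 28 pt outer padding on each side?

Adding margins, columns and gutters: 56 + 1188 + 210 = 1454 pt.

1454 pt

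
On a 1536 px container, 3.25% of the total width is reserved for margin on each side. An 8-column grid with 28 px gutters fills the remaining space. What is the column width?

Margins: 3.25% × 1536 = 49.92 px each, so content = 1536 − 99.84 = 1436.16 px.
Subtracting 7 gutters of 28 leaves 1240.16 for 8 columns, so c = 155.02 px.

155.02 px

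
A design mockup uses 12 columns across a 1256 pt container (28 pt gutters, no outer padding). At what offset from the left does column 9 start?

12c + 11·28 = 1256 → 12c = 948 → c = 79 pt.
No margin, so column 9 starts at 8·(column + gutter) = 8·107 = 856 pt.

856 pt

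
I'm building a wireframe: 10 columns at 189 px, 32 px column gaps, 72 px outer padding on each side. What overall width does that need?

2322 px

Artboard = 2·72 + 10·189 + 9·32 = 144 + 1890 + 288 = 2322 px.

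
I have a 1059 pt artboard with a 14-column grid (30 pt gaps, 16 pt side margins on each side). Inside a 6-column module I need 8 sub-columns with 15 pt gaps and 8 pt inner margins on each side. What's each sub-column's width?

Take off 32 pt of margins, leaving 1027 pt.
1027 − 13·30 = 637; ÷14 gives c = 45.5 pt.
6 columns plus 5 gaps: 273 + 150 = 423 pt.
Inner content = 423 − 2·8 = 407 pt.
8d + 7·15 = 407 → 8d = 302 → d = 37.75 pt.

37.75 pt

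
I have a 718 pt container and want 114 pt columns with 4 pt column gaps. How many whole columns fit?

6 columns

Each extra column adds 114 + 4 = 118 pt.
(718 + 4) / 118 = 6.12, so 6 columns fit.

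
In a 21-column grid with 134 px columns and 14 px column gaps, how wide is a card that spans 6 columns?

Span of 6: 6·134 + 5·14 = 804 + 70 = 874 px.

874 px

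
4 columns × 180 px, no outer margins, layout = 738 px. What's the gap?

6 px

Columns use 720 px, leaving 18 px across 3 gaps = 6 px each.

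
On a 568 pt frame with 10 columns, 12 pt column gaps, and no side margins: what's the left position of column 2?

58 pt

10c + 9·12 = 568 → 10c = 460 → c = 46 pt.
No margin, so column 2 starts at 1·(column + gutter) = 1·58 = 58 pt.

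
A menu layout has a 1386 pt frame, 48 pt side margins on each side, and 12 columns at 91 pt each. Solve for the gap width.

Inside the margins: 1386 − 96 = 1290 pt.
Columns use 1092 pt, leaving 198 pt across 11 gaps = 18 pt each.

18 pt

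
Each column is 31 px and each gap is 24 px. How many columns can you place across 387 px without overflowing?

Each extra column adds 31 + 24 = 55 px.
(387 + 24) / 55 = 7.47, so 7 columns fit.

7 columns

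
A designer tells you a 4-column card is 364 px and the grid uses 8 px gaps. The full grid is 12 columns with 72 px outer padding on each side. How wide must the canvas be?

1252 px

Subtracting 3 gaps of 8 leaves 340 for 4 columns, so c = 85 px.
Total width: 2·72 + 12·85 + 11·8 = 1252 px.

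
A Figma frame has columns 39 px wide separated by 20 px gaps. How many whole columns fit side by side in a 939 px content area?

k columns need k·39 + (k−1)·20 = k·59 − 20.
k·59 − 20 ≤ 939 → k ≤ 959 / 59 ≈ 16.25, so k = 16.

16 columns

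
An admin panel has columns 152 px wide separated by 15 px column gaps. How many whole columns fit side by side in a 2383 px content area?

14 columns

Each extra column adds 152 + 15 = 167 px.
(2383 + 15) / 167 = 14.36, so 14 columns fit.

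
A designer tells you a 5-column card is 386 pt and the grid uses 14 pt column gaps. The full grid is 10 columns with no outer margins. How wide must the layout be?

386 − 4·14 = 330; ÷5 gives c = 66 pt.
Summing: 660 + 126 = 786 pt.

786 pt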